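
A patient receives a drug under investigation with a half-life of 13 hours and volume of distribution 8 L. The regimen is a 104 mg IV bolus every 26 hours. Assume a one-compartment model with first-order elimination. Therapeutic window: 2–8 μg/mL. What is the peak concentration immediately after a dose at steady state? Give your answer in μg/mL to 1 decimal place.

The dosing interval is 2 half-lives, so f = 2^(−2) = 0.25.
Accumulation ratio R = 1/(1 − f) = 1/0.75 = 4/3.
Single-dose peak C₀ = D/Vd = 104/8 = 13 μg/mL.
Steady-state peak Cmax,ss = C₀·R = 13 × 4/3 ≈ 17.333 μg/mL.
Peak 17.3 μg/mL vs MTC 8 μg/mL: exceeds toxic threshold.

17.3 μg/mL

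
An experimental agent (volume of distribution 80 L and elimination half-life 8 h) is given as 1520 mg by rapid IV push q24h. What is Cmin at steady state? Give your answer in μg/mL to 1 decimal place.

The dosing interval is 3 half-lives, so f = 2^(−3) = 0.125.
Accumulation ratio R = 1/(1 − f) = 1/0.875 = 8/7.
Single-dose peak C₀ = D/Vd = 1520/80 = 19 μg/mL.
Steady-state peak Cmax,ss = C₀·R = 19 × 8/7 ≈ 21.714 μg/mL.
Steady-state trough Cmin,ss = Cmax,ss·f ≈ 21.714 × 0.125 ≈ 2.714 μg/mL.

2.7 μg/mL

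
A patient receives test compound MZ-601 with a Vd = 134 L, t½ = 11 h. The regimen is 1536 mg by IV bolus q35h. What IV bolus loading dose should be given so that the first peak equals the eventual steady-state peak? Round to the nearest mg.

f = (1/2)^(35/11) ≈ 0.110199; accumulation ratio R = 1/(1−f) ≈ 1.12385.
Loading dose to hit Cmax,ss on first dose: D_load = D_maint·R ≈ 1536 × 1.12385 ≈ 1726.23 mg.

1726 mg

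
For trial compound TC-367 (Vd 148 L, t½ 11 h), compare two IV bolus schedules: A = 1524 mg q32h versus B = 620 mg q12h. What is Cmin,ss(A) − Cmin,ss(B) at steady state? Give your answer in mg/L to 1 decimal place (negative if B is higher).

Regimen A: f = (1/2)^(32/11) ≈ 0.1331; Cmin,ss = (1524/148)·f/(1−f) ≈ 1.581 mg/L.
Regimen B: f = (1/2)^(12/11) ≈ 0.4695; Cmin,ss = (620/148)·f/(1−f) ≈ 3.707 mg/L.
Difference ≈ 1.581 − 3.707 ≈ -2.126 mg/L.

-2.1 mg/L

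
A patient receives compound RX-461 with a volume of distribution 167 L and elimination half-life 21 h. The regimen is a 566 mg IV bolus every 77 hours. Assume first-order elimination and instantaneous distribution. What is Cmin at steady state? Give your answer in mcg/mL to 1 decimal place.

τ/t½ = 77/21 ≈ 3.6667, so fraction remaining f = (1/2)^(77/21) ≈ 0.0787.
Accumulation ratio R = 1/(1 − f) ≈ 1/0.9213 ≈ 1.0854.
Each bolus raises the concentration by D/Vd = 566/167 ≈ 3.389 mcg/mL.
Steady-state peak Cmax,ss = C₀·R ≈ 3.389 × 1.0854 ≈ 3.678 mcg/mL.
One interval later, Cmin,ss = Cmax,ss·e^(−kτ) ≈ 3.678 × 0.0787 ≈ 0.289 mcg/mL.

0.3 mcg/mL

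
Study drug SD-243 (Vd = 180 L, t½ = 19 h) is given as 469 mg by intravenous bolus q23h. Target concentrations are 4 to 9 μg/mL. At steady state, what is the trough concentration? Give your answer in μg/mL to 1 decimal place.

Over one 23-h interval, 23/19 ≈ 1.2105 half-lives elapse, leaving f ≈ 0.4321 of each dose.
Single-dose peak C₀ = D/Vd = 469/180 ≈ 2.606 μg/mL.
Steady-state trough Cmin,ss = C₀·f/(1−f) ≈ 2.606 × 0.4321/0.5679 ≈ 1.983 μg/mL.
Trough 2.0 μg/mL vs MEC 4 μg/mL: subtherapeutic.

2.0 μg/mL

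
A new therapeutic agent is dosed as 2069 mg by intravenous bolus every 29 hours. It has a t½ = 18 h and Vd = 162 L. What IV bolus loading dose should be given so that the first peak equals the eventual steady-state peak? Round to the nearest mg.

f = (1/2)^(29/18) ≈ 0.327346; accumulation ratio R = 1/(1−f) ≈ 1.48665.
Loading dose to hit Cmax,ss on first dose: D_load = D_maint·R ≈ 2069 × 1.48665 ≈ 3075.88 mg.

3076 mg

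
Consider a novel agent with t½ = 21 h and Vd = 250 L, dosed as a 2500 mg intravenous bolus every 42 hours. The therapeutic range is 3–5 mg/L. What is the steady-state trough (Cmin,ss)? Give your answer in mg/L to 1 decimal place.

3.3 mg/L

τ = 42 h = 2 half-lives, so f = (1/2)^2 = 0.25.
Accumulation ratio R = 1/(1 − f) = 1/0.75 = 4/3.
Single-dose peak C₀ = D/Vd = 2500/250 = 10 mg/L.
Steady-state peak Cmax,ss = C₀·R = 10 × 4/3 ≈ 13.333 mg/L.
Steady-state trough Cmin,ss = Cmax,ss·f ≈ 13.333 × 0.25 ≈ 3.333 mg/L.
Trough 3.3 mg/L vs MEC 3 mg/L: adequate.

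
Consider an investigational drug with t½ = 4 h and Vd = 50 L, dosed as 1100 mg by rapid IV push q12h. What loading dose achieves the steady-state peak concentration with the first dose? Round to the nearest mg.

f = (1/2)^(12/4) ≈ 0.125000; accumulation ratio R = 1/(1−f) ≈ 1.14286.
Loading dose to hit Cmax,ss on first dose: D_load = D_maint·R ≈ 1100 × 1.14286 ≈ 1257.15 mg.

1257 mg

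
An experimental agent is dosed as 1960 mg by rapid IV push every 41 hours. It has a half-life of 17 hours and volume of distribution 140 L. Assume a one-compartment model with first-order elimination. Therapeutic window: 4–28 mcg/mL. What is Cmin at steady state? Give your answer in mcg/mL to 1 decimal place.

Over one 41-h interval, 41/17 ≈ 2.4118 half-lives elapse, leaving f ≈ 0.1879 of each dose.
Accumulation ratio R = 1/(1 − f) ≈ 1/0.8121 ≈ 1.2314.
Each bolus raises the concentration by D/Vd = 1960/140 ≈ 14.000 mcg/mL.
Steady-state peak Cmax,ss = C₀·R ≈ 14.000 × 1.2314 ≈ 17.240 mcg/mL.
Steady-state trough Cmin,ss = Cmax,ss·f ≈ 17.240 × 0.1879 ≈ 3.239 mcg/mL.
Trough 3.2 mcg/mL vs MEC 4 mcg/mL: subtherapeutic.

3.2 mcg/mL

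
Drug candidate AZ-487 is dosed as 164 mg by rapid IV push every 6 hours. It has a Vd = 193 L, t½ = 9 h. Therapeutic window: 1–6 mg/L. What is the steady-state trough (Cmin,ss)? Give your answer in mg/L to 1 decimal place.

1.4 mg/L

k = ln2/t½ = ln2/9 ≈ 0.077016 h⁻¹; fraction remaining f = e^(−kτ) = e^(−0.077016×6) ≈ 0.6300.
At steady state, accumulation factor R = 1/(1 − e^(−kτ)) ≈ 2.7027.
Single-dose peak C₀ = D/Vd = 164/193 ≈ 0.850 mg/L.
Cmax,ss = C₀/(1 − f) ≈ 0.850/0.3700 ≈ 2.297 mg/L.
Steady-state trough Cmin,ss = Cmax,ss·f ≈ 2.297 × 0.6300 ≈ 1.447 mg/L.
Trough 1.4 mg/L vs MEC 1 mg/L: adequate.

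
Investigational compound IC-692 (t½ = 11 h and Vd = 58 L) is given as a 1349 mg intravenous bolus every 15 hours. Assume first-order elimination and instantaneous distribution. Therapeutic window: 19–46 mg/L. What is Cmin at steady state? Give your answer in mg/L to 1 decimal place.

14.8 mg/L

τ/t½ = 15/11 ≈ 1.3636, so fraction remaining f = (1/2)^(15/11) ≈ 0.3886.
Accumulation ratio R = 1/(1 − f) ≈ 1/0.6114 ≈ 1.6356.
Each bolus raises the concentration by D/Vd = 1349/58 ≈ 23.259 mg/L.
Cmax,ss = C₀/(1 − f) ≈ 23.259/0.6114 ≈ 38.042 mg/L.
One interval later, Cmin,ss = Cmax,ss·e^(−kτ) ≈ 38.042 × 0.3886 ≈ 14.783 mg/L.
Trough 14.8 mg/L vs MEC 19 mg/L: subtherapeutic.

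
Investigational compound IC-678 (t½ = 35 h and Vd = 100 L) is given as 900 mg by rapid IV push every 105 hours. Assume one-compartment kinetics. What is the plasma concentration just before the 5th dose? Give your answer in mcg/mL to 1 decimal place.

1.3 mcg/mL

f = (1/2)^(τ/t½) = (1/2)^(105/35) ≈ 0.1250.
C₀ = D/Vd = 900/100 ≈ 9.000 mcg/mL.
Before the 5th dose, 4 doses have been given. Superposition: Cmin = C₀·(f + f² + … + f^4).
≈ 9.000 × (0.1250 + 0.0156 + 0.0020 + 0.0002) ≈ 9.000 × 0.1428 ≈ 1.285 mcg/mL.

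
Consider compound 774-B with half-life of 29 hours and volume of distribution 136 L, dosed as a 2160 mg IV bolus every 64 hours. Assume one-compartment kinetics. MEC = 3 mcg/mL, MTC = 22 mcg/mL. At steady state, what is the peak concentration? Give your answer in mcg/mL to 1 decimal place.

20.3 mcg/mL

τ/t½ = 64/29 ≈ 2.2069, so fraction remaining f = (1/2)^(64/29) ≈ 0.2166.
At steady state, accumulation factor R = 1/(1 − e^(−kτ)) ≈ 1.2765.
Single-dose peak C₀ = D/Vd = 2160/136 ≈ 15.882 mcg/mL.
Cmax,ss = C₀/(1 − f) ≈ 15.882/0.7834 ≈ 20.273 mcg/mL.
Peak 20.3 mcg/mL vs MTC 22 mcg/mL: below toxic threshold.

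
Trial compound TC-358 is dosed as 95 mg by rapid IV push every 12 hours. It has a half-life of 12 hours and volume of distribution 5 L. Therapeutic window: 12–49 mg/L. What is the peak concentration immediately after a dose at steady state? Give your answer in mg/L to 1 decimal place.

38.0 mg/L

τ = 12 h = 1 half-life, so f = (1/2)^1 = 0.5.
At steady state, R = 1/(1 − 0.5) = 2/1.
Single-dose peak C₀ = D/Vd = 95/5 = 19 mg/L.
Steady-state peak Cmax,ss = C₀·R = 19 × 2/1 ≈ 38.000 mg/L.
Peak 38.0 mg/L vs MTC 49 mg/L: below toxic threshold.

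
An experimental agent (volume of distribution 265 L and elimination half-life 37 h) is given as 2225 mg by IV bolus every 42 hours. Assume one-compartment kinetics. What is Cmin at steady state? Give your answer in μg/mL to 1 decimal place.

k = ln2/t½ = ln2/37 ≈ 0.018734 h⁻¹; fraction remaining f = e^(−kτ) = e^(−0.018734×42) ≈ 0.4553.
At steady state, accumulation factor R = 1/(1 − e^(−kτ)) ≈ 1.8359.
Single-dose peak C₀ = D/Vd = 2225/265 ≈ 8.396 μg/mL.
Steady-state peak Cmax,ss = C₀·R ≈ 8.396 × 1.8359 ≈ 15.414 μg/mL.
Steady-state trough Cmin,ss = Cmax,ss·f ≈ 15.414 × 0.4553 ≈ 7.018 μg/mL.

7.0 μg/mL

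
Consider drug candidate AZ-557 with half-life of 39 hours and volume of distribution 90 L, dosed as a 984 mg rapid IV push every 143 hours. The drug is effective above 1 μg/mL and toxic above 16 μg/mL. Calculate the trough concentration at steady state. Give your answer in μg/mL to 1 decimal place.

0.9 μg/mL

τ/t½ = 143/39 ≈ 3.6667, so fraction remaining f = (1/2)^(143/39) ≈ 0.0787.
Accumulation ratio R = 1/(1 − f) ≈ 1/0.9213 ≈ 1.0854.
Each bolus raises the concentration by D/Vd = 984/90 ≈ 10.933 μg/mL.
Steady-state peak Cmax,ss = C₀·R ≈ 10.933 × 1.0854 ≈ 11.867 μg/mL.
Steady-state trough Cmin,ss = Cmax,ss·f ≈ 11.867 × 0.0787 ≈ 0.934 μg/mL.
Trough 0.9 μg/mL vs MEC 1 μg/mL: subtherapeutic.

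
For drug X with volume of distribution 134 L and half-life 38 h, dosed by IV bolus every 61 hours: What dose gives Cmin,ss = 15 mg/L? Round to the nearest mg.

4105 mg

τ/t½ = 61/38 ≈ 1.6053, so f = (1/2)^(61/38) ≈ 0.328676.
Cmin,ss = (D/Vd)·f/(1−f), so D = Cmin,ss·Vd·(1−f)/f.
D = 15 × 134 × (1−f)/f ≈ 15 × 134 × 2.04251 ≈ 4105.45 mg.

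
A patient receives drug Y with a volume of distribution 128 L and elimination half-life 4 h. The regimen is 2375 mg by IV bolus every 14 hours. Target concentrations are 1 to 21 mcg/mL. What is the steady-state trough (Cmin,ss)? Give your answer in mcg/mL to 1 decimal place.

k = ln2/t½ = ln2/4 ≈ 0.173287 h⁻¹; fraction remaining f = e^(−kτ) = e^(−0.173287×14) ≈ 0.0884.
At steady state, accumulation factor R = 1/(1 − e^(−kτ)) ≈ 1.0970.
Single-dose peak C₀ = D/Vd = 2375/128 ≈ 18.555 mcg/mL.
Steady-state peak Cmax,ss = C₀·R ≈ 18.555 × 1.0970 ≈ 20.355 mcg/mL.
Steady-state trough Cmin,ss = Cmax,ss·f ≈ 20.355 × 0.0884 ≈ 1.799 mcg/mL.
Trough 1.8 mcg/mL vs MEC 1 mcg/mL: adequate.

1.8 mcg/mL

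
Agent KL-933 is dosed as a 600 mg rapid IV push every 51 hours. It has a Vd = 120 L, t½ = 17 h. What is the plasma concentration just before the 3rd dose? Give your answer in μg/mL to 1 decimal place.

0.7 μg/mL

f = (1/2)^(τ/t½) = (1/2)^(51/17) ≈ 0.1250.
C₀ = D/Vd = 600/120 ≈ 5.000 μg/mL.
Before the 3rd dose, 2 doses have been given. Superposition: Cmin = C₀·(f + f²).
≈ 5.000 × (0.1250 + 0.0156) ≈ 5.000 × 0.1406 ≈ 0.703 μg/mL.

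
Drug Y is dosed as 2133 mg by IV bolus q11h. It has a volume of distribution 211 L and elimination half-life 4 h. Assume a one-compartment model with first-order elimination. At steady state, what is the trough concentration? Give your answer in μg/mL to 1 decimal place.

Over one 11-h interval, 11/4 ≈ 2.75 half-lives elapse, leaving f ≈ 0.1487 of each dose.
At steady state, accumulation factor R = 1/(1 − e^(−kτ)) ≈ 1.1747.
Each bolus raises the concentration by D/Vd = 2133/211 ≈ 10.109 μg/mL.
Steady-state peak Cmax,ss = C₀·R ≈ 10.109 × 1.1747 ≈ 11.875 μg/mL.
Steady-state trough Cmin,ss = Cmax,ss·f ≈ 11.875 × 0.1487 ≈ 1.766 μg/mL.

1.8 μg/mL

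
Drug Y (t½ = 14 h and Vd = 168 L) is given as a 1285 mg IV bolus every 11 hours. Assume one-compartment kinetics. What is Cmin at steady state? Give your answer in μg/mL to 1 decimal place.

τ/t½ = 11/14 ≈ 0.78571, so fraction remaining f = (1/2)^(11/14) ≈ 0.5801.
At steady state, accumulation factor R = 1/(1 − e^(−kτ)) ≈ 2.3815.
Single-dose peak C₀ = D/Vd = 1285/168 ≈ 7.649 μg/mL.
Steady-state peak Cmax,ss = C₀·R ≈ 7.649 × 2.3815 ≈ 18.216 μg/mL.
One interval later, Cmin,ss = Cmax,ss·e^(−kτ) ≈ 18.216 × 0.5801 ≈ 10.567 μg/mL.

10.6 μg/mL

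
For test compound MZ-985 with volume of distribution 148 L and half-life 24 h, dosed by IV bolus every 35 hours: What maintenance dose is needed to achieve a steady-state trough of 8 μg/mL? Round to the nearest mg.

τ/t½ = 35/24 ≈ 1.4583, so f = (1/2)^(35/24) ≈ 0.363913.
Cmin,ss = (D/Vd)·f/(1−f), so D = Cmin,ss·Vd·(1−f)/f.
D = 8 × 148 × (1−f)/f ≈ 8 × 148 × 1.74791 ≈ 2069.53 mg.

2070 mg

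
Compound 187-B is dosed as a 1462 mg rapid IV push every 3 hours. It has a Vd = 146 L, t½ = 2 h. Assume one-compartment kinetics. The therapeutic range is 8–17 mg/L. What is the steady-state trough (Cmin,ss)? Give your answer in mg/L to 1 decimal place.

Over one 3-h interval, 3/2 ≈ 1.5 half-lives elapse, leaving f ≈ 0.3536 of each dose.
Accumulation ratio R = 1/(1 − f) ≈ 1/0.6464 ≈ 1.5470.
Each bolus raises the concentration by D/Vd = 1462/146 ≈ 10.014 mg/L.
Cmax,ss = C₀/(1 − f) ≈ 10.014/0.6464 ≈ 15.492 mg/L.
One interval later, Cmin,ss = Cmax,ss·e^(−kτ) ≈ 15.492 × 0.3536 ≈ 5.478 mg/L.
Trough 5.5 mg/L vs MEC 8 mg/L: subtherapeutic.

5.5 mg/L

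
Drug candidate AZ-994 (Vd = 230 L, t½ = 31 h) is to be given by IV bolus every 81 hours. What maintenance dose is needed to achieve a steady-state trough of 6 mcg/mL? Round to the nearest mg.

τ/t½ = 81/31 ≈ 2.6129, so f = (1/2)^(81/31) ≈ 0.163470.
Cmin,ss = (D/Vd)·f/(1−f), so D = Cmin,ss·Vd·(1−f)/f.
D = 6 × 230 × (1−f)/f ≈ 6 × 230 × 5.11733 ≈ 7061.92 mg.

7062 mg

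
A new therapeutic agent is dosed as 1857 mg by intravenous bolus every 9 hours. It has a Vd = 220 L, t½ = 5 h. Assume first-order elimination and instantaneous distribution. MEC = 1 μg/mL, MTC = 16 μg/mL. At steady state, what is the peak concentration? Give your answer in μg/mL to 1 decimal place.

τ/t½ = 9/5 ≈ 1.8, so fraction remaining f = (1/2)^(9/5) ≈ 0.2872.
At steady state, accumulation factor R = 1/(1 − e^(−kτ)) ≈ 1.4029.
Single-dose peak C₀ = D/Vd = 1857/220 ≈ 8.441 μg/mL.
Steady-state peak Cmax,ss = C₀·R ≈ 8.441 × 1.4029 ≈ 11.842 μg/mL.
Peak 11.8 μg/mL vs MTC 16 μg/mL: below toxic threshold.

11.8 μg/mL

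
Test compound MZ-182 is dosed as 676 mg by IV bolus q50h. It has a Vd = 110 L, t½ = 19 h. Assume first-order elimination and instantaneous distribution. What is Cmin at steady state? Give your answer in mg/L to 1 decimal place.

Over one 50-h interval, 50/19 ≈ 2.6316 half-lives elapse, leaving f ≈ 0.1614 of each dose.
Each bolus raises the concentration by D/Vd = 676/110 ≈ 6.145 mg/L.
Steady-state trough Cmin,ss = C₀·f/(1−f) ≈ 6.145 × 0.1614/0.8386 ≈ 1.183 mg/L.

1.2 mg/L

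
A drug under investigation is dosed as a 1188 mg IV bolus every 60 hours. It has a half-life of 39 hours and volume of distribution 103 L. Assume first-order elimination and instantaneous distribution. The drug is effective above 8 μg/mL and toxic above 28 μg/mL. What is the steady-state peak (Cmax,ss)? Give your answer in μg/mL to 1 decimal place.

17.6 μg/mL

k = ln2/t½ = ln2/39 ≈ 0.017773 h⁻¹; fraction remaining f = e^(−kτ) = e^(−0.017773×60) ≈ 0.3443.
Accumulation ratio R = 1/(1 − f) ≈ 1/0.6557 ≈ 1.5251.
Single-dose peak C₀ = D/Vd = 1188/103 ≈ 11.534 μg/mL.
Steady-state peak Cmax,ss = C₀·R ≈ 11.534 × 1.5251 ≈ 17.591 μg/mL.
Peak 17.6 μg/mL vs MTC 28 μg/mL: below toxic threshold.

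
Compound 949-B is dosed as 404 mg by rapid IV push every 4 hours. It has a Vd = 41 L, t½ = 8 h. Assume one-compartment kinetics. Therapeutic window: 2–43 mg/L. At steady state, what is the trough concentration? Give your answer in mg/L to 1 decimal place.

23.8 mg/L

τ/t½ = 4/8 ≈ 0.5, so fraction remaining f = (1/2)^(4/8) ≈ 0.7071.
Single-dose peak C₀ = D/Vd = 404/41 ≈ 9.854 mg/L.
Steady-state trough Cmin,ss = C₀·f/(1−f) ≈ 9.854 × 0.7071/0.2929 ≈ 23.789 mg/L.
Trough 23.8 mg/L vs MEC 2 mg/L: adequate.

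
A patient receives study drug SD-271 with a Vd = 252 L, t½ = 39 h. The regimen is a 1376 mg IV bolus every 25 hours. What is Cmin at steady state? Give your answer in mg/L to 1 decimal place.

9.8 mg/L

Over one 25-h interval, 25/39 ≈ 0.64103 half-lives elapse, leaving f ≈ 0.6413 of each dose.
Single-dose peak C₀ = D/Vd = 1376/252 ≈ 5.460 mg/L.
Steady-state trough Cmin,ss = C₀·f/(1−f) ≈ 5.460 × 0.6413/0.3587 ≈ 9.762 mg/L.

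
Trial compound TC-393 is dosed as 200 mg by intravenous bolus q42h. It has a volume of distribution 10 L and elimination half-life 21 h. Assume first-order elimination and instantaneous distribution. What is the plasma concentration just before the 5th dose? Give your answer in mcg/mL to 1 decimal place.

f = (1/2)^(τ/t½) = (1/2)^(42/21) ≈ 0.2500.
C₀ = D/Vd = 200/10 ≈ 20.000 mcg/mL.
Before the 5th dose, 4 doses have been given. Superposition: Cmin = C₀·(f + f² + … + f^4).
≈ 20.000 × (0.2500 + 0.0625 + 0.0156 + 0.0039) ≈ 20.000 × 0.3320 ≈ 6.640 mcg/mL.

6.6 mcg/mL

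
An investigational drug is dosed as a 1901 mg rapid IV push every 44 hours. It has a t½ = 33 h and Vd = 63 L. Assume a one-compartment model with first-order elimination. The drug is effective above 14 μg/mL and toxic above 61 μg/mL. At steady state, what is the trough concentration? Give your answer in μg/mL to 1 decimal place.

19.9 μg/mL

k = ln2/t½ = ln2/33 ≈ 0.021004 h⁻¹; fraction remaining f = e^(−kτ) = e^(−0.021004×44) ≈ 0.3969.
At steady state, accumulation factor R = 1/(1 − e^(−kτ)) ≈ 1.6581.
Each bolus raises the concentration by D/Vd = 1901/63 ≈ 30.175 μg/mL.
Steady-state peak Cmax,ss = C₀·R ≈ 30.175 × 1.6581 ≈ 50.033 μg/mL.
Steady-state trough Cmin,ss = Cmax,ss·f ≈ 50.033 × 0.3969 ≈ 19.858 μg/mL.
Trough 19.9 μg/mL vs MEC 14 μg/mL: adequate.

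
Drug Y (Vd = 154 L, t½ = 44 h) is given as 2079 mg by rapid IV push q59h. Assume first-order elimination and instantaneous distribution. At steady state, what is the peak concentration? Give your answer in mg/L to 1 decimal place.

22.3 mg/L

τ/t½ = 59/44 ≈ 1.3409, so fraction remaining f = (1/2)^(59/44) ≈ 0.3948.
Accumulation ratio R = 1/(1 − f) ≈ 1/0.6052 ≈ 1.6523.
Each bolus raises the concentration by D/Vd = 2079/154 ≈ 13.500 mg/L.
Cmax,ss = C₀/(1 − f) ≈ 13.500/0.6052 ≈ 22.307 mg/L.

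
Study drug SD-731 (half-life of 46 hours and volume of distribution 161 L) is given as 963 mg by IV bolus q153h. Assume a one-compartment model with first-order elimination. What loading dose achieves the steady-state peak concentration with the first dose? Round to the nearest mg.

1070 mg

f = (1/2)^(153/46) ≈ 0.099712; accumulation ratio R = 1/(1−f) ≈ 1.11076.
Loading dose to hit Cmax,ss on first dose: D_load = D_maint·R ≈ 963 × 1.11076 ≈ 1069.66 mg.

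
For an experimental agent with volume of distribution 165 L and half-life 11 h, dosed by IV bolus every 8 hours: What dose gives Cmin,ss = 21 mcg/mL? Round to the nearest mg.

τ/t½ = 8/11 ≈ 0.72727, so f = (1/2)^(8/11) ≈ 0.604045.
Cmin,ss = (D/Vd)·f/(1−f), so D = Cmin,ss·Vd·(1−f)/f.
D = 21 × 165 × (1−f)/f ≈ 21 × 165 × 0.65551 ≈ 2271.34 mg.

2271 mg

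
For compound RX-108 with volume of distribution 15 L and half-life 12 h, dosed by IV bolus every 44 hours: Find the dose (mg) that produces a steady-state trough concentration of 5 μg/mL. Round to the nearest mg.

877 mg

τ/t½ = 44/12 ≈ 3.6667, so f = (1/2)^(44/12) ≈ 0.078745.
Cmin,ss = (D/Vd)·f/(1−f), so D = Cmin,ss·Vd·(1−f)/f.
D = 5 × 15 × (1−f)/f ≈ 5 × 15 × 11.69922 ≈ 877.44 mg.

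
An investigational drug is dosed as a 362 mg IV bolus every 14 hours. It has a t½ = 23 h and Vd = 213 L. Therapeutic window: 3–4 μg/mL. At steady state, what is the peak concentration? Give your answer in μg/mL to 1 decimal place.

k = ln2/t½ = ln2/23 ≈ 0.030137 h⁻¹; fraction remaining f = e^(−kτ) = e^(−0.030137×14) ≈ 0.6558.
At steady state, accumulation factor R = 1/(1 − e^(−kτ)) ≈ 2.9053.
Single-dose peak C₀ = D/Vd = 362/213 ≈ 1.700 μg/mL.
Cmax,ss = C₀/(1 − f) ≈ 1.700/0.3442 ≈ 4.939 μg/mL.
Peak 4.9 μg/mL vs MTC 4 μg/mL: exceeds toxic threshold.

4.9 μg/mL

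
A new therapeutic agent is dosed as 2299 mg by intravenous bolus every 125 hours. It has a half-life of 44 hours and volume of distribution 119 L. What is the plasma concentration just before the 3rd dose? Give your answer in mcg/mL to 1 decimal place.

f = (1/2)^(τ/t½) = (1/2)^(125/44) ≈ 0.1396.
C₀ = D/Vd = 2299/119 ≈ 19.319 mcg/mL.
Before the 3rd dose, 2 doses have been given. Superposition: Cmin = C₀·(f + f²).
≈ 19.319 × (0.1396 + 0.0195) ≈ 19.319 × 0.1591 ≈ 3.074 mcg/mL.

3.1 mcg/mL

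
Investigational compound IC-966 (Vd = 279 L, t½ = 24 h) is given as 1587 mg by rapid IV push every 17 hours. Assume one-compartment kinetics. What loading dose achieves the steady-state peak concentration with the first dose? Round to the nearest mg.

4090 mg

f = (1/2)^(17/24) ≈ 0.612027; accumulation ratio R = 1/(1−f) ≈ 2.57750.
Loading dose to hit Cmax,ss on first dose: D_load = D_maint·R ≈ 1587 × 2.57750 ≈ 4090.49 mg.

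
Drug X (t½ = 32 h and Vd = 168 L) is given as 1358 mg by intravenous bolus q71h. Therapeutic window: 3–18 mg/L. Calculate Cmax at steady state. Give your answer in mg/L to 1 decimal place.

τ/t½ = 71/32 ≈ 2.2188, so fraction remaining f = (1/2)^(71/32) ≈ 0.2148.
Accumulation ratio R = 1/(1 − f) ≈ 1/0.7852 ≈ 1.2736.
Single-dose peak C₀ = D/Vd = 1358/168 ≈ 8.083 mg/L.
Steady-state peak Cmax,ss = C₀·R ≈ 8.083 × 1.2736 ≈ 10.295 mg/L.
Peak 10.3 mg/L vs MTC 18 mg/L: below toxic threshold.

10.3 mg/L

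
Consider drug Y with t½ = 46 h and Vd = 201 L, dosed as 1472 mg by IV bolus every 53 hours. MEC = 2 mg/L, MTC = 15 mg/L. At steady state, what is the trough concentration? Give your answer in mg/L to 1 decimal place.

6.0 mg/L

Over one 53-h interval, 53/46 ≈ 1.1522 half-lives elapse, leaving f ≈ 0.4499 of each dose.
Accumulation ratio R = 1/(1 − f) ≈ 1/0.5501 ≈ 1.8179.
Single-dose peak C₀ = D/Vd = 1472/201 ≈ 7.323 mg/L.
Steady-state peak Cmax,ss = C₀·R ≈ 7.323 × 1.8179 ≈ 13.312 mg/L.
One interval later, Cmin,ss = Cmax,ss·e^(−kτ) ≈ 13.312 × 0.4499 ≈ 5.989 mg/L.
Trough 6.0 mg/L vs MEC 2 mg/L: adequate.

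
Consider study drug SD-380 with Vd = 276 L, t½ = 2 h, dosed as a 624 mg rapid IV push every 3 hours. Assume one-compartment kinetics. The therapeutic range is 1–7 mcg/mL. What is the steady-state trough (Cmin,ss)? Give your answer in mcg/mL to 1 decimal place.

1.2 mcg/mL

Over one 3-h interval, 3/2 ≈ 1.5 half-lives elapse, leaving f ≈ 0.3536 of each dose.
Single-dose peak C₀ = D/Vd = 624/276 ≈ 2.261 mcg/mL.
Steady-state trough Cmin,ss = C₀·f/(1−f) ≈ 2.261 × 0.3536/0.6464 ≈ 1.237 mcg/mL.
Trough 1.2 mcg/mL vs MEC 1 mcg/mL: adequate.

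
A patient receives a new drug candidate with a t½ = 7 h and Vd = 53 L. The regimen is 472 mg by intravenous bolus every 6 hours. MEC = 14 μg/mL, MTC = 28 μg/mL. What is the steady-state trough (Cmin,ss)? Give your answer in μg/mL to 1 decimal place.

τ/t½ = 6/7 ≈ 0.85714, so fraction remaining f = (1/2)^(6/7) ≈ 0.5520.
At steady state, accumulation factor R = 1/(1 − e^(−kτ)) ≈ 2.2321.
Each bolus raises the concentration by D/Vd = 472/53 ≈ 8.906 μg/mL.
Cmax,ss = C₀/(1 − f) ≈ 8.906/0.4480 ≈ 19.879 μg/mL.
One interval later, Cmin,ss = Cmax,ss·e^(−kτ) ≈ 19.879 × 0.5520 ≈ 10.973 μg/mL.
Trough 11.0 μg/mL vs MEC 14 μg/mL: subtherapeutic.

11.0 μg/mL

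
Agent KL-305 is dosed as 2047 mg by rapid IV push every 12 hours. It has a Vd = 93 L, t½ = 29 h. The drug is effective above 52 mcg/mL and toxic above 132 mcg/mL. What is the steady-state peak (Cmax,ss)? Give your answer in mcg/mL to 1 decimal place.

88.3 mcg/mL

k = ln2/t½ = ln2/29 ≈ 0.023902 h⁻¹; fraction remaining f = e^(−kτ) = e^(−0.023902×12) ≈ 0.7506.
At steady state, accumulation factor R = 1/(1 − e^(−kτ)) ≈ 4.0096.
Each bolus raises the concentration by D/Vd = 2047/93 ≈ 22.011 mcg/mL.
Cmax,ss = C₀/(1 − f) ≈ 22.011/0.2494 ≈ 88.256 mcg/mL.
Peak 88.3 mcg/mL vs MTC 132 mcg/mL: below toxic threshold.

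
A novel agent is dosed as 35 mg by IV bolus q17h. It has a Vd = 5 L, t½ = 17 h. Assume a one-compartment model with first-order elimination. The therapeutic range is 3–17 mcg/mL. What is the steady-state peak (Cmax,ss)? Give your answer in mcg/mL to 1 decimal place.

The dosing interval is 1 half-life, so f = 2^(−1) = 0.5.
At steady state, R = 1/(1 − 0.5) = 2/1.
Single-dose peak C₀ = D/Vd = 35/5 = 7 mcg/mL.
Steady-state peak Cmax,ss = C₀·R = 7 × 2/1 ≈ 14.000 mcg/mL.
Peak 14.0 mcg/mL vs MTC 17 mcg/mL: below toxic threshold.

14.0 mcg/mL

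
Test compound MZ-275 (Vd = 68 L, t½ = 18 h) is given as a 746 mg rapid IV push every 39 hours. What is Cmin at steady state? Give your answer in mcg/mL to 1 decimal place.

3.1 mcg/mL

k = ln2/t½ = ln2/18 ≈ 0.038508 h⁻¹; fraction remaining f = e^(−kτ) = e^(−0.038508×39) ≈ 0.2227.
Accumulation ratio R = 1/(1 − f) ≈ 1/0.7773 ≈ 1.2865.
Each bolus raises the concentration by D/Vd = 746/68 ≈ 10.971 mcg/mL.
Cmax,ss = C₀/(1 − f) ≈ 10.971/0.7773 ≈ 14.114 mcg/mL.
One interval later, Cmin,ss = Cmax,ss·e^(−kτ) ≈ 14.114 × 0.2227 ≈ 3.143 mcg/mL.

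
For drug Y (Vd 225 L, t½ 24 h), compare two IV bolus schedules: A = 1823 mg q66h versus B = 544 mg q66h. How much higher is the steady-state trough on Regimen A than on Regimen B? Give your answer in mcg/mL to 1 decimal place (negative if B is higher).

Regimen A: f = (1/2)^(66/24) ≈ 0.1487; Cmin,ss = (1823/225)·f/(1−f) ≈ 1.415 mcg/mL.
Regimen B: f = (1/2)^(66/24) ≈ 0.1487; Cmin,ss = (544/225)·f/(1−f) ≈ 0.422 mcg/mL.
Difference ≈ 1.415 − 0.422 ≈ 0.993 mcg/mL.

1.0 mcg/mL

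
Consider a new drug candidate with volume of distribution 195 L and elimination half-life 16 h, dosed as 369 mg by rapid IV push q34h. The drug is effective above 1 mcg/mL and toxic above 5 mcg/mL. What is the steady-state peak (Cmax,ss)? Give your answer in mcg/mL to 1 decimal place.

Over one 34-h interval, 34/16 ≈ 2.125 half-lives elapse, leaving f ≈ 0.2293 of each dose.
Accumulation ratio R = 1/(1 − f) ≈ 1/0.7707 ≈ 1.2975.
Single-dose peak C₀ = D/Vd = 369/195 ≈ 1.892 mcg/mL.
Steady-state peak Cmax,ss = C₀·R ≈ 1.892 × 1.2975 ≈ 2.455 mcg/mL.
Peak 2.5 mcg/mL vs MTC 5 mcg/mL: below toxic threshold.

2.5 mcg/mL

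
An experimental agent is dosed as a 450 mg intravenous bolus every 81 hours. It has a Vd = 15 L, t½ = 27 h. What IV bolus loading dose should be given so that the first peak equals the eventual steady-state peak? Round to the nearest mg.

514 mg

f = (1/2)^(81/27) ≈ 0.125000; accumulation ratio R = 1/(1−f) ≈ 1.14286.
Loading dose to hit Cmax,ss on first dose: D_load = D_maint·R ≈ 450 × 1.14286 ≈ 514.29 mg.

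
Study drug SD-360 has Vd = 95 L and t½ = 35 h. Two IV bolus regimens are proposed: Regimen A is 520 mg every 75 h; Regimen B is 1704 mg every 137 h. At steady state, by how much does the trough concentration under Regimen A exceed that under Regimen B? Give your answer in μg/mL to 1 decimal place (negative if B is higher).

0.3 μg/mL

Regimen A: f = (1/2)^(75/35) ≈ 0.2264; Cmin,ss = (520/95)·f/(1−f) ≈ 1.602 μg/mL.
Regimen B: f = (1/2)^(137/35) ≈ 0.0663; Cmin,ss = (1704/95)·f/(1−f) ≈ 1.274 μg/mL.
Difference ≈ 1.602 − 1.274 ≈ 0.328 μg/mL.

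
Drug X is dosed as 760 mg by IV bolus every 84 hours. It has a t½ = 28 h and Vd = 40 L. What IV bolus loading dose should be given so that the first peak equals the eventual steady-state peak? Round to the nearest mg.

f = (1/2)^(84/28) ≈ 0.125000; accumulation ratio R = 1/(1−f) ≈ 1.14286.
Loading dose to hit Cmax,ss on first dose: D_load = D_maint·R ≈ 760 × 1.14286 ≈ 868.57 mg.

869 mg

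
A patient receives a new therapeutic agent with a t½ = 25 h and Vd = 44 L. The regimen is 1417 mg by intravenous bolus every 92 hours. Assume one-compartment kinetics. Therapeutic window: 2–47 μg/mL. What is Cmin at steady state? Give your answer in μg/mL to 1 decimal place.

τ/t½ = 92/25 ≈ 3.68, so fraction remaining f = (1/2)^(92/25) ≈ 0.0780.
At steady state, accumulation factor R = 1/(1 − e^(−kτ)) ≈ 1.0846.
Single-dose peak C₀ = D/Vd = 1417/44 ≈ 32.205 μg/mL.
Steady-state peak Cmax,ss = C₀·R ≈ 32.205 × 1.0846 ≈ 34.930 μg/mL.
One interval later, Cmin,ss = Cmax,ss·e^(−kτ) ≈ 34.930 × 0.0780 ≈ 2.725 μg/mL.
Trough 2.7 μg/mL vs MEC 2 μg/mL: adequate.

2.7 μg/mL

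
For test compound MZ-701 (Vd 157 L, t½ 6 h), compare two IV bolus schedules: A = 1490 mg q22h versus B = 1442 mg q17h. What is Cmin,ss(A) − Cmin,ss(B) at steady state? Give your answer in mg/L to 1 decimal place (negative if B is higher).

Regimen A: f = (1/2)^(22/6) ≈ 0.0787; Cmin,ss = (1490/157)·f/(1−f) ≈ 0.811 mg/L.
Regimen B: f = (1/2)^(17/6) ≈ 0.1403; Cmin,ss = (1442/157)·f/(1−f) ≈ 1.499 mg/L.
Difference ≈ 0.811 − 1.499 ≈ -0.688 mg/L.

-0.7 mg/L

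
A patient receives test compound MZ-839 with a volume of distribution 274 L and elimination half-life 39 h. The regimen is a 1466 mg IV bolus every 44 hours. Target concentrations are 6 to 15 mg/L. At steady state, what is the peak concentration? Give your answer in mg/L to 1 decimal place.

9.9 mg/L

k = ln2/t½ = ln2/39 ≈ 0.017773 h⁻¹; fraction remaining f = e^(−kτ) = e^(−0.017773×44) ≈ 0.4575.
Accumulation ratio R = 1/(1 − f) ≈ 1/0.5425 ≈ 1.8433.
Single-dose peak C₀ = D/Vd = 1466/274 ≈ 5.350 mg/L.
Steady-state peak Cmax,ss = C₀·R ≈ 5.350 × 1.8433 ≈ 9.862 mg/L.
Peak 9.9 mg/L vs MTC 15 mg/L: below toxic threshold.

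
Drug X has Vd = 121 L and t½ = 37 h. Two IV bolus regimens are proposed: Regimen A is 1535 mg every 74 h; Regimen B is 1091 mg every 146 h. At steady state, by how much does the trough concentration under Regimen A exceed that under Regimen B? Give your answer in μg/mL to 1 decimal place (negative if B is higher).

Regimen A: f = (1/2)^(74/37) ≈ 0.2500; Cmin,ss = (1535/121)·f/(1−f) ≈ 4.229 μg/mL.
Regimen B: f = (1/2)^(146/37) ≈ 0.0649; Cmin,ss = (1091/121)·f/(1−f) ≈ 0.626 μg/mL.
Difference ≈ 4.229 − 0.626 ≈ 3.603 μg/mL.

3.6 μg/mL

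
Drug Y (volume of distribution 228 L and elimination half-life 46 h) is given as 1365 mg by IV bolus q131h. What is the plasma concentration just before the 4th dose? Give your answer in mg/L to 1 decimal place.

f = (1/2)^(τ/t½) = (1/2)^(131/46) ≈ 0.1389.
C₀ = D/Vd = 1365/228 ≈ 5.987 mg/L.
Before the 4th dose, 3 doses have been given. Superposition: Cmin = C₀·(f + f² + … + f^3).
≈ 5.987 × (0.1389 + 0.0193 + 0.0027) ≈ 5.987 × 0.1609 ≈ 0.963 mg/L.

1.0 mg/L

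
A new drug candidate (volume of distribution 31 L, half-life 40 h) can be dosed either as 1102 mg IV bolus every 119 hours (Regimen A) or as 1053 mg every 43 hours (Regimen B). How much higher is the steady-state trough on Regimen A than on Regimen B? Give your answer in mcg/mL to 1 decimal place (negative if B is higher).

-25.5 mcg/mL

Regimen A: f = (1/2)^(119/40) ≈ 0.1272; Cmin,ss = (1102/31)·f/(1−f) ≈ 5.181 mcg/mL.
Regimen B: f = (1/2)^(43/40) ≈ 0.4747; Cmin,ss = (1053/31)·f/(1−f) ≈ 30.696 mcg/mL.
Difference ≈ 5.181 − 30.696 ≈ -25.515 mcg/mL.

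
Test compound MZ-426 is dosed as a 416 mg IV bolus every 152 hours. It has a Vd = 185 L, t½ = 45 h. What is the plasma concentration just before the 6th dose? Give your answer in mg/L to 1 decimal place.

f = (1/2)^(τ/t½) = (1/2)^(152/45) ≈ 0.0962.
C₀ = D/Vd = 416/185 ≈ 2.249 mg/L.
Before the 6th dose, 5 doses have been given. Superposition: Cmin = C₀·(f + f² + … + f^5).
≈ 2.249 × (0.0962 + 0.0093 + 0.0009 + 0.0001 + 0.0000) ≈ 2.249 × 0.1065 ≈ 0.240 mg/L.

0.2 mg/L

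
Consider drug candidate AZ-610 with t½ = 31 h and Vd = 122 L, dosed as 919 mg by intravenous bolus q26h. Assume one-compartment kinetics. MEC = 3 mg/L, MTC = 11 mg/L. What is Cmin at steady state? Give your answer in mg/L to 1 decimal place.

9.6 mg/L

τ/t½ = 26/31 ≈ 0.83871, so fraction remaining f = (1/2)^(26/31) ≈ 0.5591.
Single-dose peak C₀ = D/Vd = 919/122 ≈ 7.533 mg/L.
Steady-state trough Cmin,ss = C₀·f/(1−f) ≈ 7.533 × 0.5591/0.4409 ≈ 9.553 mg/L.
Trough 9.6 mg/L vs MEC 3 mg/L: adequate.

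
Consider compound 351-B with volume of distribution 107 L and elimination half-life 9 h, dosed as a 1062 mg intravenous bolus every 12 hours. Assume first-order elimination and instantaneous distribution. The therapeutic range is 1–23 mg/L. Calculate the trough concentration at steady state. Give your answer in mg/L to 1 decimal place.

τ/t½ = 12/9 ≈ 1.3333, so fraction remaining f = (1/2)^(12/9) ≈ 0.3969.
Accumulation ratio R = 1/(1 − f) ≈ 1/0.6031 ≈ 1.6581.
Single-dose peak C₀ = D/Vd = 1062/107 ≈ 9.925 mg/L.
Steady-state peak Cmax,ss = C₀·R ≈ 9.925 × 1.6581 ≈ 16.457 mg/L.
One interval later, Cmin,ss = Cmax,ss·e^(−kτ) ≈ 16.457 × 0.3969 ≈ 6.532 mg/L.
Trough 6.5 mg/L vs MEC 1 mg/L: adequate.

6.5 mg/L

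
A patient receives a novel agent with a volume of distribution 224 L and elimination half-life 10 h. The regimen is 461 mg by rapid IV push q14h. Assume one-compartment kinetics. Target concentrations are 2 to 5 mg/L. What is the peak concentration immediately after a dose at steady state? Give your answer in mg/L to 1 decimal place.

Over one 14-h interval, 14/10 ≈ 1.4 half-lives elapse, leaving f ≈ 0.3789 of each dose.
At steady state, accumulation factor R = 1/(1 − e^(−kτ)) ≈ 1.6100.
Each bolus raises the concentration by D/Vd = 461/224 ≈ 2.058 mg/L.
Steady-state peak Cmax,ss = C₀·R ≈ 2.058 × 1.6100 ≈ 3.313 mg/L.
Peak 3.3 mg/L vs MTC 5 mg/L: below toxic threshold.

3.3 mg/L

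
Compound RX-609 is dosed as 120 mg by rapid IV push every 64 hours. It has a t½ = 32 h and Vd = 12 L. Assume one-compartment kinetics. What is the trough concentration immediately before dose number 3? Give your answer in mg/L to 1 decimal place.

f = (1/2)^(τ/t½) = (1/2)^(64/32) ≈ 0.2500.
C₀ = D/Vd = 120/12 ≈ 10.000 mg/L.
Before the 3rd dose, 2 doses have been given. Superposition: Cmin = C₀·(f + f²).
≈ 10.000 × (0.2500 + 0.0625) ≈ 10.000 × 0.3125 ≈ 3.125 mg/L.

3.1 mg/L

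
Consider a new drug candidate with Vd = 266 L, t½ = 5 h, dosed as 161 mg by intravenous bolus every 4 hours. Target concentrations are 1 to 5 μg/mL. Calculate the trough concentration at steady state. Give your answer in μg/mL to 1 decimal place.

0.8 μg/mL

Over one 4-h interval, 4/5 ≈ 0.8 half-lives elapse, leaving f ≈ 0.5743 of each dose.
Accumulation ratio R = 1/(1 − f) ≈ 1/0.4257 ≈ 2.3491.
Each bolus raises the concentration by D/Vd = 161/266 ≈ 0.605 μg/mL.
Cmax,ss = C₀/(1 − f) ≈ 0.605/0.4257 ≈ 1.421 μg/mL.
Steady-state trough Cmin,ss = Cmax,ss·f ≈ 1.421 × 0.5743 ≈ 0.816 μg/mL.
Trough 0.8 μg/mL vs MEC 1 μg/mL: subtherapeutic.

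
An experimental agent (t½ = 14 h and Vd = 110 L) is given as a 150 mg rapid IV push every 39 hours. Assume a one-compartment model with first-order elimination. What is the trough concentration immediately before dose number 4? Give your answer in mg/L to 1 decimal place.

f = (1/2)^(τ/t½) = (1/2)^(39/14) ≈ 0.1450.
C₀ = D/Vd = 150/110 ≈ 1.364 mg/L.
Before the 4th dose, 3 doses have been given. Superposition: Cmin = C₀·(f + f² + … + f^3).
≈ 1.364 × (0.1450 + 0.0210 + 0.0030) ≈ 1.364 × 0.1690 ≈ 0.231 mg/L.

0.2 mg/L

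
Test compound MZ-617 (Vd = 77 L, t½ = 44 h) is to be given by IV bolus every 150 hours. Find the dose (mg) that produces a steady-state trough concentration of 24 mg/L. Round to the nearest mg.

τ/t½ = 150/44 ≈ 3.4091, so f = (1/2)^(150/44) ≈ 0.094137.
Cmin,ss = (D/Vd)·f/(1−f), so D = Cmin,ss·Vd·(1−f)/f.
D = 24 × 77 × (1−f)/f ≈ 24 × 77 × 9.62282 ≈ 17782.97 mg.

17783 mg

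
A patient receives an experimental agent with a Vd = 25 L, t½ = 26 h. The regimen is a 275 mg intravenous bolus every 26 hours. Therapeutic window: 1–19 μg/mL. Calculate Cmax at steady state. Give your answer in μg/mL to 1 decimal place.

22.0 μg/mL

The dosing interval is 1 half-life, so f = 2^(−1) = 0.5.
At steady state, R = 1/(1 − 0.5) = 2/1.
Single-dose peak C₀ = D/Vd = 275/25 = 11 μg/mL.
Steady-state peak Cmax,ss = C₀·R = 11 × 2/1 ≈ 22.000 μg/mL.
Peak 22.0 μg/mL vs MTC 19 μg/mL: exceeds toxic threshold.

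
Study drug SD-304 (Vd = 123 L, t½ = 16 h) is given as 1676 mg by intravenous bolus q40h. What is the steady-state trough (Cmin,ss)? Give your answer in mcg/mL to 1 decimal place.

2.9 mcg/mL

Over one 40-h interval, 40/16 ≈ 2.5 half-lives elapse, leaving f ≈ 0.1768 of each dose.
At steady state, accumulation factor R = 1/(1 − e^(−kτ)) ≈ 1.2148.
Single-dose peak C₀ = D/Vd = 1676/123 ≈ 13.626 mcg/mL.
Steady-state peak Cmax,ss = C₀·R ≈ 13.626 × 1.2148 ≈ 16.553 mcg/mL.
One interval later, Cmin,ss = Cmax,ss·e^(−kτ) ≈ 16.553 × 0.1768 ≈ 2.927 mcg/mL.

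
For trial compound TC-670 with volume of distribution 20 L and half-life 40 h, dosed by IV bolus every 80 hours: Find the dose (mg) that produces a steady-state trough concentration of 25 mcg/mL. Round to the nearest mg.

1500 mg

τ/t½ = 80/40 ≈ 2, so f = (1/2)^(80/40) ≈ 0.250000.
Cmin,ss = (D/Vd)·f/(1−f), so D = Cmin,ss·Vd·(1−f)/f.
D = 25 × 20 × (1−f)/f ≈ 25 × 20 × 3.00000 ≈ 1500.00 mg.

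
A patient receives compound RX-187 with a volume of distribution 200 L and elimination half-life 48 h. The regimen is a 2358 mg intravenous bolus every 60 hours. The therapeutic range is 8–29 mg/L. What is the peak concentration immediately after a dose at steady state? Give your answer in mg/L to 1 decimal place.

τ/t½ = 60/48 ≈ 1.25, so fraction remaining f = (1/2)^(60/48) ≈ 0.4204.
At steady state, accumulation factor R = 1/(1 − e^(−kτ)) ≈ 1.7253.
Each bolus raises the concentration by D/Vd = 2358/200 ≈ 11.790 mg/L.
Cmax,ss = C₀/(1 − f) ≈ 11.790/0.5796 ≈ 20.342 mg/L.
Peak 20.3 mg/L vs MTC 29 mg/L: below toxic threshold.

20.3 mg/L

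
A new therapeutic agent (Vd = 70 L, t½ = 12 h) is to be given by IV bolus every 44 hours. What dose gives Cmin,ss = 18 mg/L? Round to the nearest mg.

τ/t½ = 44/12 ≈ 3.6667, so f = (1/2)^(44/12) ≈ 0.078745.
Cmin,ss = (D/Vd)·f/(1−f), so D = Cmin,ss·Vd·(1−f)/f.
D = 18 × 70 × (1−f)/f ≈ 18 × 70 × 11.69922 ≈ 14741.02 mg.

14741 mg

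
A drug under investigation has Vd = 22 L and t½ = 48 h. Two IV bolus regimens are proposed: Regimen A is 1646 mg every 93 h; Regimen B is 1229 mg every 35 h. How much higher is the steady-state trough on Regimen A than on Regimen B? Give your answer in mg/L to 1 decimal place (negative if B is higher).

Regimen A: f = (1/2)^(93/48) ≈ 0.2611; Cmin,ss = (1646/22)·f/(1−f) ≈ 26.438 mg/L.
Regimen B: f = (1/2)^(35/48) ≈ 0.6033; Cmin,ss = (1229/22)·f/(1−f) ≈ 84.957 mg/L.
Difference ≈ 26.438 − 84.957 ≈ -58.519 mg/L.

-58.5 mg/L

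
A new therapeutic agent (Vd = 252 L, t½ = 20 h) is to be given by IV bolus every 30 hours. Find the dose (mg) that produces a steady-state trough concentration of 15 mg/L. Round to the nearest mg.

6911 mg

τ/t½ = 30/20 ≈ 1.5, so f = (1/2)^(30/20) ≈ 0.353553.
Cmin,ss = (D/Vd)·f/(1−f), so D = Cmin,ss·Vd·(1−f)/f.
D = 15 × 252 × (1−f)/f ≈ 15 × 252 × 1.82843 ≈ 6911.47 mg.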